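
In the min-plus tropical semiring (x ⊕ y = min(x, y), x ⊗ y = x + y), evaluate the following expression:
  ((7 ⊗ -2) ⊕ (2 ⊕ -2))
((7 ⊗ -2) ⊕ (2 ⊕ -2)) = -2

Expand innermost to outermost. Recall ⊕ takes the minimum of its arguments and ⊗ takes their sum. Working out the expression ((7 ⊗ -2) ⊕ (2 ⊕ -2)) gives -2.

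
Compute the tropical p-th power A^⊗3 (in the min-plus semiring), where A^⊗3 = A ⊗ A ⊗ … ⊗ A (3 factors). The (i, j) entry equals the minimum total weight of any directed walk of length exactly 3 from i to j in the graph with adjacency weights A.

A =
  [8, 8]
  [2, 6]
A^⊗3 =
  [16, 18]
  [12, 16]

Each entry (A^⊗3)_ij equals the minimum over all length-3 walks i = v_0 → v_1 → … → v_3 = j of Σ_t A[v_t][v_{t+1}]. For example, for (i, j) = (0, 1) we minimise over 4 possible intermediate vertex sequences; the minimum is 18, attained along the walk 0 → 1 → 0 → 1.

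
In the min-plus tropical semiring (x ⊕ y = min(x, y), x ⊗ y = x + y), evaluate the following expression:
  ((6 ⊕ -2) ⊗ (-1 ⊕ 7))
((6 ⊕ -2) ⊗ (-1 ⊕ 7)) = -3

Expand innermost to outermost. Recall ⊕ takes the minimum of its arguments and ⊗ takes their sum. Working out the expression ((6 ⊕ -2) ⊗ (-1 ⊕ 7)) gives -3.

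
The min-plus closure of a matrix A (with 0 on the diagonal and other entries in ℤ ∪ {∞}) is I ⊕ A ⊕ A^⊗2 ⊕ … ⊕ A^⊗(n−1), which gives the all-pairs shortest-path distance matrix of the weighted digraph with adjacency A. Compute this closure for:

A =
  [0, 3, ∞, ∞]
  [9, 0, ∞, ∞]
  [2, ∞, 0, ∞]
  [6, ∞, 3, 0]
Closure =
  [0, 3, ∞, ∞]
  [9, 0, ∞, ∞]
  [2, 5, 0, ∞]
  [5, 8, 3, 0]

This is the Floyd-Warshall all-pairs shortest-path computation. For each intermediate vertex k = 0, 1, …, 3, update dist[i][j] ← min(dist[i][j], dist[i][k] + dist[k][j]). The final matrix gives, for each (i, j), the minimum total weight of any directed path from i to j (possibly empty when i = j).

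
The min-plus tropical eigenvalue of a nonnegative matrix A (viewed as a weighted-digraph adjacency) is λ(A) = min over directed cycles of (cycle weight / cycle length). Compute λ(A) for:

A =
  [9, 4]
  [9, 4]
λ(A) = 4

Enumerate directed cycles and compute their means (weight / length). Sample:
  cycle 0 → 0: weight = 9, length = 1, mean = 9/1 ≈ 9.000
  cycle 1 → 1: weight = 4, length = 1, mean = 4/1 ≈ 4.000
  cycle 0 → 1 → 0: weight = 13, length = 2, mean = 13/2 ≈ 6.500
  cycle 1 → 0 → 1: weight = 13, length = 2, mean = 13/2 ≈ 6.500
Minimum mean = 4.000, attained e.g. along the cycle 1 → 1 with weight 4 and length 1. So λ(A) = 4/1 = 4.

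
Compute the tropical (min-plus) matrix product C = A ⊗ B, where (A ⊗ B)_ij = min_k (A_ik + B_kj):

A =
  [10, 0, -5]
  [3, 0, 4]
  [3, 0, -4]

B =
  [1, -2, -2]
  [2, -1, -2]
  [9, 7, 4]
A ⊗ B =
  [2, -1, -2]
  [2, -1, -2]
  [2, -1, -2]

Apply the min-plus product entry-by-entry:
  C[0][0] = min over k of (A[0][0] + B[0][0] = 10 + 1 = 11, A[0][1] + B[1][0] = 0 + 2 = 2, A[0][2] + B[2][0] = -5 + 9 = 4) = 2 (attained at k = 1)
  C[0][1] = min over k of (A[0][0] + B[0][1] = 10 + -2 = 8, A[0][1] + B[1][1] = 0 + -1 = -1, A[0][2] + B[2][1] = -5 + 7 = 2) = -1 (attained at k = 1)
  C[0][2] = min over k of (A[0][0] + B[0][2] = 10 + -2 = 8, A[0][1] + B[1][2] = 0 + -2 = -2, A[0][2] + B[2][2] = -5 + 4 = -1) = -2 (attained at k = 1)
  C[1][0] = min over k of (A[1][0] + B[0][0] = 3 + 1 = 4, A[1][1] + B[1][0] = 0 + 2 = 2, A[1][2] + B[2][0] = 4 + 9 = 13) = 2 (attained at k = 1)
  C[1][1] = min over k of (A[1][0] + B[0][1] = 3 + -2 = 1, A[1][1] + B[1][1] = 0 + -1 = -1, A[1][2] + B[2][1] = 4 + 7 = 11) = -1 (attained at k = 1)
  C[1][2] = min over k of (A[1][0] + B[0][2] = 3 + -2 = 1, A[1][1] + B[1][2] = 0 + -2 = -2, A[1][2] + B[2][2] = 4 + 4 = 8) = -2 (attained at k = 1)
  C[2][0] = min over k of (A[2][0] + B[0][0] = 3 + 1 = 4, A[2][1] + B[1][0] = 0 + 2 = 2, A[2][2] + B[2][0] = -4 + 9 = 5) = 2 (attained at k = 1)
  C[2][1] = min over k of (A[2][0] + B[0][1] = 3 + -2 = 1, A[2][1] + B[1][1] = 0 + -1 = -1, A[2][2] + B[2][1] = -4 + 7 = 3) = -1 (attained at k = 1)
  C[2][2] = min over k of (A[2][0] + B[0][2] = 3 + -2 = 1, A[2][1] + B[1][2] = 0 + -2 = -2, A[2][2] + B[2][2] = -4 + 4 = 0) = -2 (attained at k = 1)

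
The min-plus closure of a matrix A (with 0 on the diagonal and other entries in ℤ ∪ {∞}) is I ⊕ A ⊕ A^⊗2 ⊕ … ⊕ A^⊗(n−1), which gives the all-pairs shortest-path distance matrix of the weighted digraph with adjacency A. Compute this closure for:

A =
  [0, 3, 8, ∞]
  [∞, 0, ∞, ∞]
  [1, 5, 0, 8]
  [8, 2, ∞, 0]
Closure =
  [0, 3, 8, 16]
  [∞, 0, ∞, ∞]
  [1, 4, 0, 8]
  [8, 2, 16, 0]

This is the Floyd-Warshall all-pairs shortest-path computation. For each intermediate vertex k = 0, 1, …, 3, update dist[i][j] ← min(dist[i][j], dist[i][k] + dist[k][j]). The final matrix gives, for each (i, j), the minimum total weight of any directed path from i to j (possibly empty when i = j).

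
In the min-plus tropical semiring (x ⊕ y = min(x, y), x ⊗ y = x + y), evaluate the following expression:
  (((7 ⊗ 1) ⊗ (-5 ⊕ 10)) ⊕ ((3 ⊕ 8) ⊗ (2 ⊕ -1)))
(((7 ⊗ 1) ⊗ (-5 ⊕ 10)) ⊕ ((3 ⊕ 8) ⊗ (2 ⊕ -1))) = 2

Expand innermost to outermost. Recall ⊕ takes the minimum of its arguments and ⊗ takes their sum. Working out the expression (((7 ⊗ 1) ⊗ (-5 ⊕ 10)) ⊕ ((3 ⊕ 8) ⊗ (2 ⊕ -1))) gives 2.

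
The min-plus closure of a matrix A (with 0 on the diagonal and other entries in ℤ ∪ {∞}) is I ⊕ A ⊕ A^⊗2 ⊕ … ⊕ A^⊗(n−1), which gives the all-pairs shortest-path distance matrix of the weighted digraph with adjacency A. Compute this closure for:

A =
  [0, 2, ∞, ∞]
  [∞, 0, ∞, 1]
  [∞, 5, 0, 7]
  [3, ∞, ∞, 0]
Closure =
  [0, 2, ∞, 3]
  [4, 0, ∞, 1]
  [9, 5, 0, 6]
  [3, 5, ∞, 0]

This is the Floyd-Warshall all-pairs shortest-path computation. For each intermediate vertex k = 0, 1, …, 3, update dist[i][j] ← min(dist[i][j], dist[i][k] + dist[k][j]). The final matrix gives, for each (i, j), the minimum total weight of any directed path from i to j (possibly empty when i = j).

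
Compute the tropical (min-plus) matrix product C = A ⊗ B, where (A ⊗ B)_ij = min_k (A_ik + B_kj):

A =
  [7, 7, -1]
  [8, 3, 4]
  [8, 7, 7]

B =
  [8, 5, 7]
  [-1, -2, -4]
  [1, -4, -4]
A ⊗ B =
  [0, -5, -5]
  [2, 0, -1]
  [6, 3, 3]

Apply the min-plus product entry-by-entry:
  C[0][0] = min over k of (A[0][0] + B[0][0] = 7 + 8 = 15, A[0][1] + B[1][0] = 7 + -1 = 6, A[0][2] + B[2][0] = -1 + 1 = 0) = 0 (attained at k = 2)
  C[0][1] = min over k of (A[0][0] + B[0][1] = 7 + 5 = 12, A[0][1] + B[1][1] = 7 + -2 = 5, A[0][2] + B[2][1] = -1 + -4 = -5) = -5 (attained at k = 2)
  C[0][2] = min over k of (A[0][0] + B[0][2] = 7 + 7 = 14, A[0][1] + B[1][2] = 7 + -4 = 3, A[0][2] + B[2][2] = -1 + -4 = -5) = -5 (attained at k = 2)
  C[1][0] = min over k of (A[1][0] + B[0][0] = 8 + 8 = 16, A[1][1] + B[1][0] = 3 + -1 = 2, A[1][2] + B[2][0] = 4 + 1 = 5) = 2 (attained at k = 1)
  C[1][1] = min over k of (A[1][0] + B[0][1] = 8 + 5 = 13, A[1][1] + B[1][1] = 3 + -2 = 1, A[1][2] + B[2][1] = 4 + -4 = 0) = 0 (attained at k = 2)
  C[1][2] = min over k of (A[1][0] + B[0][2] = 8 + 7 = 15, A[1][1] + B[1][2] = 3 + -4 = -1, A[1][2] + B[2][2] = 4 + -4 = 0) = -1 (attained at k = 1)
  C[2][0] = min over k of (A[2][0] + B[0][0] = 8 + 8 = 16, A[2][1] + B[1][0] = 7 + -1 = 6, A[2][2] + B[2][0] = 7 + 1 = 8) = 6 (attained at k = 1)
  C[2][1] = min over k of (A[2][0] + B[0][1] = 8 + 5 = 13, A[2][1] + B[1][1] = 7 + -2 = 5, A[2][2] + B[2][1] = 7 + -4 = 3) = 3 (attained at k = 2)
  C[2][2] = min over k of (A[2][0] + B[0][2] = 8 + 7 = 15, A[2][1] + B[1][2] = 7 + -4 = 3, A[2][2] + B[2][2] = 7 + -4 = 3) = 3 (attained at k = 1)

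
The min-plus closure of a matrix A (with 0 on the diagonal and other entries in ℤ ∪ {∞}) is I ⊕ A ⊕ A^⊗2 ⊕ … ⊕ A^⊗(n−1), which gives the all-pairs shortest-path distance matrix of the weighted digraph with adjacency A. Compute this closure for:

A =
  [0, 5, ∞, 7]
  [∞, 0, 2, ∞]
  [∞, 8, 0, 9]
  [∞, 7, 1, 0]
Closure =
  [0, 5, 7, 7]
  [∞, 0, 2, 11]
  [∞, 8, 0, 9]
  [∞, 7, 1, 0]

This is the Floyd-Warshall all-pairs shortest-path computation. For each intermediate vertex k = 0, 1, …, 3, update dist[i][j] ← min(dist[i][j], dist[i][k] + dist[k][j]). The final matrix gives, for each (i, j), the minimum total weight of any directed path from i to j (possibly empty when i = j).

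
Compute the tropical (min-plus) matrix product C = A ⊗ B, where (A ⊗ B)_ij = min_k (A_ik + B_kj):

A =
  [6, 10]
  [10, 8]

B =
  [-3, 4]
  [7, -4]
A ⊗ B =
  [3, 6]
  [7, 4]

Apply the min-plus product entry-by-entry:
  C[0][0] = min over k of (A[0][0] + B[0][0] = 6 + -3 = 3, A[0][1] + B[1][0] = 10 + 7 = 17) = 3 (attained at k = 0)
  C[0][1] = min over k of (A[0][0] + B[0][1] = 6 + 4 = 10, A[0][1] + B[1][1] = 10 + -4 = 6) = 6 (attained at k = 1)
  C[1][0] = min over k of (A[1][0] + B[0][0] = 10 + -3 = 7, A[1][1] + B[1][0] = 8 + 7 = 15) = 7 (attained at k = 0)
  C[1][1] = min over k of (A[1][0] + B[0][1] = 10 + 4 = 14, A[1][1] + B[1][1] = 8 + -4 = 4) = 4 (attained at k = 1)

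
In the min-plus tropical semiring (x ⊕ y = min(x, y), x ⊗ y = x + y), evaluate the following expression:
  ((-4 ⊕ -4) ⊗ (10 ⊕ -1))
((-4 ⊕ -4) ⊗ (10 ⊕ -1)) = -5

Expand innermost to outermost. Recall ⊕ takes the minimum of its arguments and ⊗ takes their sum. Working out the expression ((-4 ⊕ -4) ⊗ (10 ⊕ -1)) gives -5.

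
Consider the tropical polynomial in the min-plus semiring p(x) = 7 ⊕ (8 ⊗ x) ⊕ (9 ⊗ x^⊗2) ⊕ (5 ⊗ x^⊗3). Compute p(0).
p(0) = 5

A tropical monomial a ⊗ x^⊗i evaluates to a + i · x. Evaluating each term at x = 0:
  Term 0 contributes 7 + 0 · 0 = 7
  Term 1 contributes 8 + 1 · 0 = 8
  Term 2 contributes 9 + 2 · 0 = 9
  Term 3 contributes 5 + 3 · 0 = 5
p(0) = ⊕ of these = min[7, 8, 9, 5] = 5.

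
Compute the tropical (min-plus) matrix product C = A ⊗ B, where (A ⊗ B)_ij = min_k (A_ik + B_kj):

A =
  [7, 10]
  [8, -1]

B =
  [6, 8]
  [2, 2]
A ⊗ B =
  [12, 12]
  [1, 1]

Apply the min-plus product entry-by-entry:
  C[0][0] = min over k of (A[0][0] + B[0][0] = 7 + 6 = 13, A[0][1] + B[1][0] = 10 + 2 = 12) = 12 (attained at k = 1)
  C[0][1] = min over k of (A[0][0] + B[0][1] = 7 + 8 = 15, A[0][1] + B[1][1] = 10 + 2 = 12) = 12 (attained at k = 1)
  C[1][0] = min over k of (A[1][0] + B[0][0] = 8 + 6 = 14, A[1][1] + B[1][0] = -1 + 2 = 1) = 1 (attained at k = 1)
  C[1][1] = min over k of (A[1][0] + B[0][1] = 8 + 8 = 16, A[1][1] + B[1][1] = -1 + 2 = 1) = 1 (attained at k = 1)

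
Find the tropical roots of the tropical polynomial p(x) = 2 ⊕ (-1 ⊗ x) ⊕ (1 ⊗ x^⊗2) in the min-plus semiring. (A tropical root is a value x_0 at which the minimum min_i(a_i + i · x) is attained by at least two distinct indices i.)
Roots: {-2, 3}

Each tropical root is a break point of the lower envelope of the lines y = a_i + i · x (there are 3 lines, with slopes 0, 1, ..., 2). Only the lines that attain the minimum somewhere contribute to roots; other lines are dominated. Here the surviving (envelope) indices are i = 2, i = 1, i = 0.
Intersections between consecutive envelope lines give the roots: for adjacent envelope indices i < j the intersection is x = (a_i − a_j) / (j − i). Reading off the sorted break points: {-2, 3}.
Verification: at each break x_0, at least two indices attain the minimum of min_i(a_i + i · x_0).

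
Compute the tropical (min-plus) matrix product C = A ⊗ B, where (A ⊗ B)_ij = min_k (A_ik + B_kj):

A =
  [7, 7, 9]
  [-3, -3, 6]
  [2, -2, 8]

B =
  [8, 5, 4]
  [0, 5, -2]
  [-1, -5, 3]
A ⊗ B =
  [7, 4, 5]
  [-3, 1, -5]
  [-2, 3, -4]

Apply the min-plus product entry-by-entry:
  C[0][0] = min over k of (A[0][0] + B[0][0] = 7 + 8 = 15, A[0][1] + B[1][0] = 7 + 0 = 7, A[0][2] + B[2][0] = 9 + -1 = 8) = 7 (attained at k = 1)
  C[0][1] = min over k of (A[0][0] + B[0][1] = 7 + 5 = 12, A[0][1] + B[1][1] = 7 + 5 = 12, A[0][2] + B[2][1] = 9 + -5 = 4) = 4 (attained at k = 2)
  C[0][2] = min over k of (A[0][0] + B[0][2] = 7 + 4 = 11, A[0][1] + B[1][2] = 7 + -2 = 5, A[0][2] + B[2][2] = 9 + 3 = 12) = 5 (attained at k = 1)
  C[1][0] = min over k of (A[1][0] + B[0][0] = -3 + 8 = 5, A[1][1] + B[1][0] = -3 + 0 = -3, A[1][2] + B[2][0] = 6 + -1 = 5) = -3 (attained at k = 1)
  C[1][1] = min over k of (A[1][0] + B[0][1] = -3 + 5 = 2, A[1][1] + B[1][1] = -3 + 5 = 2, A[1][2] + B[2][1] = 6 + -5 = 1) = 1 (attained at k = 2)
  C[1][2] = min over k of (A[1][0] + B[0][2] = -3 + 4 = 1, A[1][1] + B[1][2] = -3 + -2 = -5, A[1][2] + B[2][2] = 6 + 3 = 9) = -5 (attained at k = 1)
  C[2][0] = min over k of (A[2][0] + B[0][0] = 2 + 8 = 10, A[2][1] + B[1][0] = -2 + 0 = -2, A[2][2] + B[2][0] = 8 + -1 = 7) = -2 (attained at k = 1)
  C[2][1] = min over k of (A[2][0] + B[0][1] = 2 + 5 = 7, A[2][1] + B[1][1] = -2 + 5 = 3, A[2][2] + B[2][1] = 8 + -5 = 3) = 3 (attained at k = 1)
  C[2][2] = min over k of (A[2][0] + B[0][2] = 2 + 4 = 6, A[2][1] + B[1][2] = -2 + -2 = -4, A[2][2] + B[2][2] = 8 + 3 = 11) = -4 (attained at k = 1)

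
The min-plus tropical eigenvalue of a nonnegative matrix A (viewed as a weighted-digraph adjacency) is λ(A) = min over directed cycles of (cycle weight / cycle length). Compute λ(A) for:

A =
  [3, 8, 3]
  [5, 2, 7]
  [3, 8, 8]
λ(A) = 2

Enumerate directed cycles and compute their means (weight / length). Sample:
  cycle 0 → 0: weight = 3, length = 1, mean = 3/1 ≈ 3.000
  cycle 1 → 1: weight = 2, length = 1, mean = 2/1 ≈ 2.000
  cycle 2 → 2: weight = 8, length = 1, mean = 8/1 ≈ 8.000
  cycle 0 → 1 → 0: weight = 13, length = 2, mean = 13/2 ≈ 6.500
  cycle 0 → 2 → 0: weight = 6, length = 2, mean = 6/2 ≈ 3.000
  cycle 1 → 0 → 1: weight = 13, length = 2, mean = 13/2 ≈ 6.500
Minimum mean = 2.000, attained e.g. along the cycle 1 → 1 with weight 2 and length 1. So λ(A) = 2/1 = 2.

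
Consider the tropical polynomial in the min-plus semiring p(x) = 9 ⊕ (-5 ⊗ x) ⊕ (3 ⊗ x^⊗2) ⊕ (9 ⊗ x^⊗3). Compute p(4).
p(4) = -1

A tropical monomial a ⊗ x^⊗i evaluates to a + i · x. Evaluating each term at x = 4:
  Term 0 contributes 9 + 0 · 4 = 9
  Term 1 contributes -5 + 1 · 4 = -1
  Term 2 contributes 3 + 2 · 4 = 11
  Term 3 contributes 9 + 3 · 4 = 21
p(4) = ⊕ of these = min[9, -1, 11, 21] = -1.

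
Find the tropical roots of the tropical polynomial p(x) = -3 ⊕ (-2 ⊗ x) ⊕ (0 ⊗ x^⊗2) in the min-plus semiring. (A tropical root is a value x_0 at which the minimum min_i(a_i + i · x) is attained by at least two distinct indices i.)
Roots: {-2, -1}

Each tropical root is a break point of the lower envelope of the lines y = a_i + i · x (there are 3 lines, with slopes 0, 1, ..., 2). Only the lines that attain the minimum somewhere contribute to roots; other lines are dominated. Here the surviving (envelope) indices are i = 2, i = 1, i = 0.
Intersections between consecutive envelope lines give the roots: for adjacent envelope indices i < j the intersection is x = (a_i − a_j) / (j − i). Reading off the sorted break points: {-2, -1}.
Verification: at each break x_0, at least two indices attain the minimum of min_i(a_i + i · x_0).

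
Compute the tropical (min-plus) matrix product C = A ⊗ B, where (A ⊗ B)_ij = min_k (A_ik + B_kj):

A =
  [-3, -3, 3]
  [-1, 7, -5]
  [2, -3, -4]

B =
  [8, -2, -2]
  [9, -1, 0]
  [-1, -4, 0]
A ⊗ B =
  [2, -5, -5]
  [-6, -9, -5]
  [-5, -8, -4]

Apply the min-plus product entry-by-entry:
  C[0][0] = min over k of (A[0][0] + B[0][0] = -3 + 8 = 5, A[0][1] + B[1][0] = -3 + 9 = 6, A[0][2] + B[2][0] = 3 + -1 = 2) = 2 (attained at k = 2)
  C[0][1] = min over k of (A[0][0] + B[0][1] = -3 + -2 = -5, A[0][1] + B[1][1] = -3 + -1 = -4, A[0][2] + B[2][1] = 3 + -4 = -1) = -5 (attained at k = 0)
  C[0][2] = min over k of (A[0][0] + B[0][2] = -3 + -2 = -5, A[0][1] + B[1][2] = -3 + 0 = -3, A[0][2] + B[2][2] = 3 + 0 = 3) = -5 (attained at k = 0)
  C[1][0] = min over k of (A[1][0] + B[0][0] = -1 + 8 = 7, A[1][1] + B[1][0] = 7 + 9 = 16, A[1][2] + B[2][0] = -5 + -1 = -6) = -6 (attained at k = 2)
  C[1][1] = min over k of (A[1][0] + B[0][1] = -1 + -2 = -3, A[1][1] + B[1][1] = 7 + -1 = 6, A[1][2] + B[2][1] = -5 + -4 = -9) = -9 (attained at k = 2)
  C[1][2] = min over k of (A[1][0] + B[0][2] = -1 + -2 = -3, A[1][1] + B[1][2] = 7 + 0 = 7, A[1][2] + B[2][2] = -5 + 0 = -5) = -5 (attained at k = 2)
  C[2][0] = min over k of (A[2][0] + B[0][0] = 2 + 8 = 10, A[2][1] + B[1][0] = -3 + 9 = 6, A[2][2] + B[2][0] = -4 + -1 = -5) = -5 (attained at k = 2)
  C[2][1] = min over k of (A[2][0] + B[0][1] = 2 + -2 = 0, A[2][1] + B[1][1] = -3 + -1 = -4, A[2][2] + B[2][1] = -4 + -4 = -8) = -8 (attained at k = 2)
  C[2][2] = min over k of (A[2][0] + B[0][2] = 2 + -2 = 0, A[2][1] + B[1][2] = -3 + 0 = -3, A[2][2] + B[2][2] = -4 + 0 = -4) = -4 (attained at k = 2)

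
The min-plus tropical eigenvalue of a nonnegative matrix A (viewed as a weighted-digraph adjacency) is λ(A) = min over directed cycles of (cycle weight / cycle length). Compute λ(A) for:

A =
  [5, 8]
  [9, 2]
λ(A) = 2

Enumerate directed cycles and compute their means (weight / length). Sample:
  cycle 0 → 0: weight = 5, length = 1, mean = 5/1 ≈ 5.000
  cycle 1 → 1: weight = 2, length = 1, mean = 2/1 ≈ 2.000
  cycle 0 → 1 → 0: weight = 17, length = 2, mean = 17/2 ≈ 8.500
  cycle 1 → 0 → 1: weight = 17, length = 2, mean = 17/2 ≈ 8.500
Minimum mean = 2.000, attained e.g. along the cycle 1 → 1 with weight 2 and length 1. So λ(A) = 2/1 = 2.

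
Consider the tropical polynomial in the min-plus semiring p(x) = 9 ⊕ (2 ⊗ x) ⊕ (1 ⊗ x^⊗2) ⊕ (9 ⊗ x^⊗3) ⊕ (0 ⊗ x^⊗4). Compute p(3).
p(3) = 5

A tropical monomial a ⊗ x^⊗i evaluates to a + i · x. Evaluating each term at x = 3:
  Term 0 contributes 9 + 0 · 3 = 9
  Term 1 contributes 2 + 1 · 3 = 5
  Term 2 contributes 1 + 2 · 3 = 7
  Term 3 contributes 9 + 3 · 3 = 18
  Term 4 contributes 0 + 4 · 3 = 12
p(3) = ⊕ of these = min[9, 5, 7, 18, 12] = 5.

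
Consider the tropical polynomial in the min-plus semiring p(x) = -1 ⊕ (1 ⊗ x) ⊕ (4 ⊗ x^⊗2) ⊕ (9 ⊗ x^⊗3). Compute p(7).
p(7) = -1

A tropical monomial a ⊗ x^⊗i evaluates to a + i · x. Evaluating each term at x = 7:
  Term 0 contributes -1 + 0 · 7 = -1
  Term 1 contributes 1 + 1 · 7 = 8
  Term 2 contributes 4 + 2 · 7 = 18
  Term 3 contributes 9 + 3 · 7 = 30
p(7) = ⊕ of these = min[-1, 8, 18, 30] = -1.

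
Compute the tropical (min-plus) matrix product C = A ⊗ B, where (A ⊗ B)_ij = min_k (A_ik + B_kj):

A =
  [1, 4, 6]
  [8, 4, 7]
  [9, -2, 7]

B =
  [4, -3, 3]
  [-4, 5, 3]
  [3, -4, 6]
A ⊗ B =
  [0, -2, 4]
  [0, 3, 7]
  [-6, 3, 1]

Apply the min-plus product entry-by-entry:
  C[0][0] = min over k of (A[0][0] + B[0][0] = 1 + 4 = 5, A[0][1] + B[1][0] = 4 + -4 = 0, A[0][2] + B[2][0] = 6 + 3 = 9) = 0 (attained at k = 1)
  C[0][1] = min over k of (A[0][0] + B[0][1] = 1 + -3 = -2, A[0][1] + B[1][1] = 4 + 5 = 9, A[0][2] + B[2][1] = 6 + -4 = 2) = -2 (attained at k = 0)
  C[0][2] = min over k of (A[0][0] + B[0][2] = 1 + 3 = 4, A[0][1] + B[1][2] = 4 + 3 = 7, A[0][2] + B[2][2] = 6 + 6 = 12) = 4 (attained at k = 0)
  C[1][0] = min over k of (A[1][0] + B[0][0] = 8 + 4 = 12, A[1][1] + B[1][0] = 4 + -4 = 0, A[1][2] + B[2][0] = 7 + 3 = 10) = 0 (attained at k = 1)
  C[1][1] = min over k of (A[1][0] + B[0][1] = 8 + -3 = 5, A[1][1] + B[1][1] = 4 + 5 = 9, A[1][2] + B[2][1] = 7 + -4 = 3) = 3 (attained at k = 2)
  C[1][2] = min over k of (A[1][0] + B[0][2] = 8 + 3 = 11, A[1][1] + B[1][2] = 4 + 3 = 7, A[1][2] + B[2][2] = 7 + 6 = 13) = 7 (attained at k = 1)
  C[2][0] = min over k of (A[2][0] + B[0][0] = 9 + 4 = 13, A[2][1] + B[1][0] = -2 + -4 = -6, A[2][2] + B[2][0] = 7 + 3 = 10) = -6 (attained at k = 1)
  C[2][1] = min over k of (A[2][0] + B[0][1] = 9 + -3 = 6, A[2][1] + B[1][1] = -2 + 5 = 3, A[2][2] + B[2][1] = 7 + -4 = 3) = 3 (attained at k = 1)
  C[2][2] = min over k of (A[2][0] + B[0][2] = 9 + 3 = 12, A[2][1] + B[1][2] = -2 + 3 = 1, A[2][2] + B[2][2] = 7 + 6 = 13) = 1 (attained at k = 1)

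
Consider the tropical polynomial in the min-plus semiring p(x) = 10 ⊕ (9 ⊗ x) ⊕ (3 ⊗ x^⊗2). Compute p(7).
p(7) = 10

A tropical monomial a ⊗ x^⊗i evaluates to a + i · x. Evaluating each term at x = 7:
  Term 0 contributes 10 + 0 · 7 = 10
  Term 1 contributes 9 + 1 · 7 = 16
  Term 2 contributes 3 + 2 · 7 = 17
p(7) = ⊕ of these = min[10, 16, 17] = 10.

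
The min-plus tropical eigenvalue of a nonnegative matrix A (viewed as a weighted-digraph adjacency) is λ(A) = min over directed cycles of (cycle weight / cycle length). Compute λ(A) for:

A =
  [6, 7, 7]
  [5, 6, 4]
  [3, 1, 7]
λ(A) = 5/2

Enumerate directed cycles and compute their means (weight / length). Sample:
  cycle 0 → 0: weight = 6, length = 1, mean = 6/1 ≈ 6.000
  cycle 1 → 1: weight = 6, length = 1, mean = 6/1 ≈ 6.000
  cycle 2 → 2: weight = 7, length = 1, mean = 7/1 ≈ 7.000
  cycle 0 → 1 → 0: weight = 12, length = 2, mean = 12/2 ≈ 6.000
  cycle 0 → 2 → 0: weight = 10, length = 2, mean = 10/2 ≈ 5.000
  cycle 1 → 0 → 1: weight = 12, length = 2, mean = 12/2 ≈ 6.000
Minimum mean = 2.500, attained e.g. along the cycle 1 → 2 → 1 with weight 5 and length 2. So λ(A) = 5/2 = 5/2.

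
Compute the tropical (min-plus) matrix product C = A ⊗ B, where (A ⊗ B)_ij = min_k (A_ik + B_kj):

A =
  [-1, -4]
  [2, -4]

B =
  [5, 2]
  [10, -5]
A ⊗ B =
  [4, -9]
  [6, -9]

Apply the min-plus product entry-by-entry:
  C[0][0] = min over k of (A[0][0] + B[0][0] = -1 + 5 = 4, A[0][1] + B[1][0] = -4 + 10 = 6) = 4 (attained at k = 0)
  C[0][1] = min over k of (A[0][0] + B[0][1] = -1 + 2 = 1, A[0][1] + B[1][1] = -4 + -5 = -9) = -9 (attained at k = 1)
  C[1][0] = min over k of (A[1][0] + B[0][0] = 2 + 5 = 7, A[1][1] + B[1][0] = -4 + 10 = 6) = 6 (attained at k = 1)
  C[1][1] = min over k of (A[1][0] + B[0][1] = 2 + 2 = 4, A[1][1] + B[1][1] = -4 + -5 = -9) = -9 (attained at k = 1)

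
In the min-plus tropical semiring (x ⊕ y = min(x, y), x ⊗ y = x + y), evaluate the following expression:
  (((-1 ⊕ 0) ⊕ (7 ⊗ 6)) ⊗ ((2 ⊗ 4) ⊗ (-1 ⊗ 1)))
(((-1 ⊕ 0) ⊕ (7 ⊗ 6)) ⊗ ((2 ⊗ 4) ⊗ (-1 ⊗ 1))) = 5

Expand innermost to outermost. Recall ⊕ takes the minimum of its arguments and ⊗ takes their sum. Working out the expression (((-1 ⊕ 0) ⊕ (7 ⊗ 6)) ⊗ ((2 ⊗ 4) ⊗ (-1 ⊗ 1))) gives 5.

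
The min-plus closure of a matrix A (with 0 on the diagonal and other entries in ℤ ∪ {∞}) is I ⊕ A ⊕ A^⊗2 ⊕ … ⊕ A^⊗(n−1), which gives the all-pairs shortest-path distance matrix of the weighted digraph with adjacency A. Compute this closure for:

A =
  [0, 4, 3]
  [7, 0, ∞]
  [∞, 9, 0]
Closure =
  [0, 4, 3]
  [7, 0, 10]
  [16, 9, 0]

This is the Floyd-Warshall all-pairs shortest-path computation. For each intermediate vertex k = 0, 1, …, 2, update dist[i][j] ← min(dist[i][j], dist[i][k] + dist[k][j]). The final matrix gives, for each (i, j), the minimum total weight of any directed path from i to j (possibly empty when i = j).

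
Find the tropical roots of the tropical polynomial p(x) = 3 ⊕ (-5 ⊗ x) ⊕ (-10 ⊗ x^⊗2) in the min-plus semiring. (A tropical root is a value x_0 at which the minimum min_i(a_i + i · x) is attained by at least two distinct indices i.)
Roots: {5, 8}

Each tropical root is a break point of the lower envelope of the lines y = a_i + i · x (there are 3 lines, with slopes 0, 1, ..., 2). Only the lines that attain the minimum somewhere contribute to roots; other lines are dominated. Here the surviving (envelope) indices are i = 2, i = 1, i = 0.
Intersections between consecutive envelope lines give the roots: for adjacent envelope indices i < j the intersection is x = (a_i − a_j) / (j − i). Reading off the sorted break points: {5, 8}.
Verification: at each break x_0, at least two indices attain the minimum of min_i(a_i + i · x_0).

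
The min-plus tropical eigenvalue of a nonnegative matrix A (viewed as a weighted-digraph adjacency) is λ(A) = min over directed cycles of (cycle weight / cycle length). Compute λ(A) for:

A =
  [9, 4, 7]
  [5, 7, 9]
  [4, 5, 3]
λ(A) = 3

Enumerate directed cycles and compute their means (weight / length). Sample:
  cycle 0 → 0: weight = 9, length = 1, mean = 9/1 ≈ 9.000
  cycle 1 → 1: weight = 7, length = 1, mean = 7/1 ≈ 7.000
  cycle 2 → 2: weight = 3, length = 1, mean = 3/1 ≈ 3.000
  cycle 0 → 1 → 0: weight = 9, length = 2, mean = 9/2 ≈ 4.500
  cycle 0 → 2 → 0: weight = 11, length = 2, mean = 11/2 ≈ 5.500
  cycle 1 → 0 → 1: weight = 9, length = 2, mean = 9/2 ≈ 4.500
Minimum mean = 3.000, attained e.g. along the cycle 2 → 2 with weight 3 and length 1. So λ(A) = 3/1 = 3.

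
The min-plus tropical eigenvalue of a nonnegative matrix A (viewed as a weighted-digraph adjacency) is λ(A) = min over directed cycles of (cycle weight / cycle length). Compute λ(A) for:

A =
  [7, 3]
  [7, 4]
λ(A) = 4

Enumerate directed cycles and compute their means (weight / length). Sample:
  cycle 0 → 0: weight = 7, length = 1, mean = 7/1 ≈ 7.000
  cycle 1 → 1: weight = 4, length = 1, mean = 4/1 ≈ 4.000
  cycle 0 → 1 → 0: weight = 10, length = 2, mean = 10/2 ≈ 5.000
  cycle 1 → 0 → 1: weight = 10, length = 2, mean = 10/2 ≈ 5.000
Minimum mean = 4.000, attained e.g. along the cycle 1 → 1 with weight 4 and length 1. So λ(A) = 4/1 = 4.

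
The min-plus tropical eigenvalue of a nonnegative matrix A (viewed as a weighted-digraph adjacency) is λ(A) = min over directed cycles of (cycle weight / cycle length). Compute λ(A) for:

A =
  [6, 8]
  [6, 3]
λ(A) = 3

Enumerate directed cycles and compute their means (weight / length). Sample:
  cycle 0 → 0: weight = 6, length = 1, mean = 6/1 ≈ 6.000
  cycle 1 → 1: weight = 3, length = 1, mean = 3/1 ≈ 3.000
  cycle 0 → 1 → 0: weight = 14, length = 2, mean = 14/2 ≈ 7.000
  cycle 1 → 0 → 1: weight = 14, length = 2, mean = 14/2 ≈ 7.000
Minimum mean = 3.000, attained e.g. along the cycle 1 → 1 with weight 3 and length 1. So λ(A) = 3/1 = 3.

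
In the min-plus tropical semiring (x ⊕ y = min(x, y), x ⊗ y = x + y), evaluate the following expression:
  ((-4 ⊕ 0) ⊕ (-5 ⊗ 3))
((-4 ⊕ 0) ⊕ (-5 ⊗ 3)) = -4

Expand innermost to outermost. Recall ⊕ takes the minimum of its arguments and ⊗ takes their sum. Working out the expression ((-4 ⊕ 0) ⊕ (-5 ⊗ 3)) gives -4.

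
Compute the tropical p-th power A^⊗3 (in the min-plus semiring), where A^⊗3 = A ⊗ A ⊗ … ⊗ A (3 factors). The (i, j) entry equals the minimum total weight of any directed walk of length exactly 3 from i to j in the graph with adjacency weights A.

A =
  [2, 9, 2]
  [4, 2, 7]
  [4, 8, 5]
A^⊗3 =
  [6, 12, 6]
  [8, 6, 8]
  [8, 12, 8]

Each entry (A^⊗3)_ij equals the minimum over all length-3 walks i = v_0 → v_1 → … → v_3 = j of Σ_t A[v_t][v_{t+1}]. For example, for (i, j) = (0, 2) we minimise over 9 possible intermediate vertex sequences; the minimum is 6, attained along the walk 0 → 0 → 0 → 2.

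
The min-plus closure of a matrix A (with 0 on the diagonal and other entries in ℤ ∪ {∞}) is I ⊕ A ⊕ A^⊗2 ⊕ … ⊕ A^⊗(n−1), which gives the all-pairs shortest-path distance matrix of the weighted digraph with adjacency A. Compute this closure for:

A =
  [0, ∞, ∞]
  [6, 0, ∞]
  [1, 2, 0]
Closure =
  [0, ∞, ∞]
  [6, 0, ∞]
  [1, 2, 0]

This is the Floyd-Warshall all-pairs shortest-path computation. For each intermediate vertex k = 0, 1, …, 2, update dist[i][j] ← min(dist[i][j], dist[i][k] + dist[k][j]). The final matrix gives, for each (i, j), the minimum total weight of any directed path from i to j (possibly empty when i = j).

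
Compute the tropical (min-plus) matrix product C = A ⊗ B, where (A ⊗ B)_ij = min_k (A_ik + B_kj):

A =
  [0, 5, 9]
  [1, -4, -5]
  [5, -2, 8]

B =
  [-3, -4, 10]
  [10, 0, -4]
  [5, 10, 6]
A ⊗ B =
  [-3, -4, 1]
  [-2, -4, -8]
  [2, -2, -6]

Apply the min-plus product entry-by-entry:
  C[0][0] = min over k of (A[0][0] + B[0][0] = 0 + -3 = -3, A[0][1] + B[1][0] = 5 + 10 = 15, A[0][2] + B[2][0] = 9 + 5 = 14) = -3 (attained at k = 0)
  C[0][1] = min over k of (A[0][0] + B[0][1] = 0 + -4 = -4, A[0][1] + B[1][1] = 5 + 0 = 5, A[0][2] + B[2][1] = 9 + 10 = 19) = -4 (attained at k = 0)
  C[0][2] = min over k of (A[0][0] + B[0][2] = 0 + 10 = 10, A[0][1] + B[1][2] = 5 + -4 = 1, A[0][2] + B[2][2] = 9 + 6 = 15) = 1 (attained at k = 1)
  C[1][0] = min over k of (A[1][0] + B[0][0] = 1 + -3 = -2, A[1][1] + B[1][0] = -4 + 10 = 6, A[1][2] + B[2][0] = -5 + 5 = 0) = -2 (attained at k = 0)
  C[1][1] = min over k of (A[1][0] + B[0][1] = 1 + -4 = -3, A[1][1] + B[1][1] = -4 + 0 = -4, A[1][2] + B[2][1] = -5 + 10 = 5) = -4 (attained at k = 1)
  C[1][2] = min over k of (A[1][0] + B[0][2] = 1 + 10 = 11, A[1][1] + B[1][2] = -4 + -4 = -8, A[1][2] + B[2][2] = -5 + 6 = 1) = -8 (attained at k = 1)
  C[2][0] = min over k of (A[2][0] + B[0][0] = 5 + -3 = 2, A[2][1] + B[1][0] = -2 + 10 = 8, A[2][2] + B[2][0] = 8 + 5 = 13) = 2 (attained at k = 0)
  C[2][1] = min over k of (A[2][0] + B[0][1] = 5 + -4 = 1, A[2][1] + B[1][1] = -2 + 0 = -2, A[2][2] + B[2][1] = 8 + 10 = 18) = -2 (attained at k = 1)
  C[2][2] = min over k of (A[2][0] + B[0][2] = 5 + 10 = 15, A[2][1] + B[1][2] = -2 + -4 = -6, A[2][2] + B[2][2] = 8 + 6 = 14) = -6 (attained at k = 1)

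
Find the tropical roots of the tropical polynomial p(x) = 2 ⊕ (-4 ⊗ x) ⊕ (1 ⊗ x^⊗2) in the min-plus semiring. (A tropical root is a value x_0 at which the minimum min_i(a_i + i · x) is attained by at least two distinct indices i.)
Roots: {-5, 6}

Each tropical root is a break point of the lower envelope of the lines y = a_i + i · x (there are 3 lines, with slopes 0, 1, ..., 2). Only the lines that attain the minimum somewhere contribute to roots; other lines are dominated. Here the surviving (envelope) indices are i = 2, i = 1, i = 0.
Intersections between consecutive envelope lines give the roots: for adjacent envelope indices i < j the intersection is x = (a_i − a_j) / (j − i). Reading off the sorted break points: {-5, 6}.
Verification: at each break x_0, at least two indices attain the minimum of min_i(a_i + i · x_0).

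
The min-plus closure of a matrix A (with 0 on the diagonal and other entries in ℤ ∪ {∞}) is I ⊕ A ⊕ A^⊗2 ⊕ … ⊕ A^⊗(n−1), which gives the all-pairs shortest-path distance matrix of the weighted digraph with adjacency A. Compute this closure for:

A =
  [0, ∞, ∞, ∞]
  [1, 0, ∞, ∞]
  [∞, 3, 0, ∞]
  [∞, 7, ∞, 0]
Closure =
  [0, ∞, ∞, ∞]
  [1, 0, ∞, ∞]
  [4, 3, 0, ∞]
  [8, 7, ∞, 0]

This is the Floyd-Warshall all-pairs shortest-path computation. For each intermediate vertex k = 0, 1, …, 3, update dist[i][j] ← min(dist[i][j], dist[i][k] + dist[k][j]). The final matrix gives, for each (i, j), the minimum total weight of any directed path from i to j (possibly empty when i = j).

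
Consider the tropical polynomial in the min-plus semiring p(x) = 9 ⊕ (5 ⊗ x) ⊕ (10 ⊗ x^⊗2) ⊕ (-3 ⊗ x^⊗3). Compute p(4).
p(4) = 9

A tropical monomial a ⊗ x^⊗i evaluates to a + i · x. Evaluating each term at x = 4:
  Term 0 contributes 9 + 0 · 4 = 9
  Term 1 contributes 5 + 1 · 4 = 9
  Term 2 contributes 10 + 2 · 4 = 18
  Term 3 contributes -3 + 3 · 4 = 9
p(4) = ⊕ of these = min[9, 9, 18, 9] = 9.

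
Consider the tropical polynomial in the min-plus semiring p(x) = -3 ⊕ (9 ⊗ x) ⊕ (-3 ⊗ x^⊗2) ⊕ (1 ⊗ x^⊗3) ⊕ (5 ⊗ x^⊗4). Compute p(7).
p(7) = -3

A tropical monomial a ⊗ x^⊗i evaluates to a + i · x. Evaluating each term at x = 7:
  Term 0 contributes -3 + 0 · 7 = -3
  Term 1 contributes 9 + 1 · 7 = 16
  Term 2 contributes -3 + 2 · 7 = 11
  Term 3 contributes 1 + 3 · 7 = 22
  Term 4 contributes 5 + 4 · 7 = 33
p(7) = ⊕ of these = min[-3, 16, 11, 22, 33] = -3.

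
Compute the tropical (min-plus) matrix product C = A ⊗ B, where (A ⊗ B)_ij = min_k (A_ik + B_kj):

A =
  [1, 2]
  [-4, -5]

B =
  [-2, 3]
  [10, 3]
A ⊗ B =
  [-1, 4]
  [-6, -2]

Apply the min-plus product entry-by-entry:
  C[0][0] = min over k of (A[0][0] + B[0][0] = 1 + -2 = -1, A[0][1] + B[1][0] = 2 + 10 = 12) = -1 (attained at k = 0)
  C[0][1] = min over k of (A[0][0] + B[0][1] = 1 + 3 = 4, A[0][1] + B[1][1] = 2 + 3 = 5) = 4 (attained at k = 0)
  C[1][0] = min over k of (A[1][0] + B[0][0] = -4 + -2 = -6, A[1][1] + B[1][0] = -5 + 10 = 5) = -6 (attained at k = 0)
  C[1][1] = min over k of (A[1][0] + B[0][1] = -4 + 3 = -1, A[1][1] + B[1][1] = -5 + 3 = -2) = -2 (attained at k = 1)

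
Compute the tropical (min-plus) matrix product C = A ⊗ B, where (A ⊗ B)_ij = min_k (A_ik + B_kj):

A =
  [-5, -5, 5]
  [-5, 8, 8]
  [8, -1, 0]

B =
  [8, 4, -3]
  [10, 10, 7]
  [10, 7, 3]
A ⊗ B =
  [3, -1, -8]
  [3, -1, -8]
  [9, 7, 3]

Apply the min-plus product entry-by-entry:
  C[0][0] = min over k of (A[0][0] + B[0][0] = -5 + 8 = 3, A[0][1] + B[1][0] = -5 + 10 = 5, A[0][2] + B[2][0] = 5 + 10 = 15) = 3 (attained at k = 0)
  C[0][1] = min over k of (A[0][0] + B[0][1] = -5 + 4 = -1, A[0][1] + B[1][1] = -5 + 10 = 5, A[0][2] + B[2][1] = 5 + 7 = 12) = -1 (attained at k = 0)
  C[0][2] = min over k of (A[0][0] + B[0][2] = -5 + -3 = -8, A[0][1] + B[1][2] = -5 + 7 = 2, A[0][2] + B[2][2] = 5 + 3 = 8) = -8 (attained at k = 0)
  C[1][0] = min over k of (A[1][0] + B[0][0] = -5 + 8 = 3, A[1][1] + B[1][0] = 8 + 10 = 18, A[1][2] + B[2][0] = 8 + 10 = 18) = 3 (attained at k = 0)
  C[1][1] = min over k of (A[1][0] + B[0][1] = -5 + 4 = -1, A[1][1] + B[1][1] = 8 + 10 = 18, A[1][2] + B[2][1] = 8 + 7 = 15) = -1 (attained at k = 0)
  C[1][2] = min over k of (A[1][0] + B[0][2] = -5 + -3 = -8, A[1][1] + B[1][2] = 8 + 7 = 15, A[1][2] + B[2][2] = 8 + 3 = 11) = -8 (attained at k = 0)
  C[2][0] = min over k of (A[2][0] + B[0][0] = 8 + 8 = 16, A[2][1] + B[1][0] = -1 + 10 = 9, A[2][2] + B[2][0] = 0 + 10 = 10) = 9 (attained at k = 1)
  C[2][1] = min over k of (A[2][0] + B[0][1] = 8 + 4 = 12, A[2][1] + B[1][1] = -1 + 10 = 9, A[2][2] + B[2][1] = 0 + 7 = 7) = 7 (attained at k = 2)
  C[2][2] = min over k of (A[2][0] + B[0][2] = 8 + -3 = 5, A[2][1] + B[1][2] = -1 + 7 = 6, A[2][2] + B[2][2] = 0 + 3 = 3) = 3 (attained at k = 2)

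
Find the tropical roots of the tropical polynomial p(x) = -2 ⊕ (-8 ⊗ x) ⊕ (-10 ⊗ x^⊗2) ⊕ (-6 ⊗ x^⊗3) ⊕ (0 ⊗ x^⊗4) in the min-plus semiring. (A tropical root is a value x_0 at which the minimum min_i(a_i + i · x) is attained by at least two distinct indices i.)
Roots: {-6, -4, 2, 6}

Each tropical root is a break point of the lower envelope of the lines y = a_i + i · x (there are 5 lines, with slopes 0, 1, ..., 4). Only the lines that attain the minimum somewhere contribute to roots; other lines are dominated. Here the surviving (envelope) indices are i = 4, i = 3, i = 2, i = 1, i = 0.
Intersections between consecutive envelope lines give the roots: for adjacent envelope indices i < j the intersection is x = (a_i − a_j) / (j − i). Reading off the sorted break points: {-6, -4, 2, 6}.
Verification: at each break x_0, at least two indices attain the minimum of min_i(a_i + i · x_0).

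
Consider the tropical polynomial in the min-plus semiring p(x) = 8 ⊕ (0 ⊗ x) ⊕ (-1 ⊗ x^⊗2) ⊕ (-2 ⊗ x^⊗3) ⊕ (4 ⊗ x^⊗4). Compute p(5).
p(5) = 5

A tropical monomial a ⊗ x^⊗i evaluates to a + i · x. Evaluating each term at x = 5:
  Term 0 contributes 8 + 0 · 5 = 8
  Term 1 contributes 0 + 1 · 5 = 5
  Term 2 contributes -1 + 2 · 5 = 9
  Term 3 contributes -2 + 3 · 5 = 13
  Term 4 contributes 4 + 4 · 5 = 24
p(5) = ⊕ of these = min[8, 5, 9, 13, 24] = 5.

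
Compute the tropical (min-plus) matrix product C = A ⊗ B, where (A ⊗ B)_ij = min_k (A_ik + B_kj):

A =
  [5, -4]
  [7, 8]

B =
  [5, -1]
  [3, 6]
A ⊗ B =
  [-1, 2]
  [11, 6]

Apply the min-plus product entry-by-entry:
  C[0][0] = min over k of (A[0][0] + B[0][0] = 5 + 5 = 10, A[0][1] + B[1][0] = -4 + 3 = -1) = -1 (attained at k = 1)
  C[0][1] = min over k of (A[0][0] + B[0][1] = 5 + -1 = 4, A[0][1] + B[1][1] = -4 + 6 = 2) = 2 (attained at k = 1)
  C[1][0] = min over k of (A[1][0] + B[0][0] = 7 + 5 = 12, A[1][1] + B[1][0] = 8 + 3 = 11) = 11 (attained at k = 1)
  C[1][1] = min over k of (A[1][0] + B[0][1] = 7 + -1 = 6, A[1][1] + B[1][1] = 8 + 6 = 14) = 6 (attained at k = 0)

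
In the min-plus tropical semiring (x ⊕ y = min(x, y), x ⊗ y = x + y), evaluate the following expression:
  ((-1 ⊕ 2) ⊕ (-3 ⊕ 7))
((-1 ⊕ 2) ⊕ (-3 ⊕ 7)) = -3

Expand innermost to outermost. Recall ⊕ takes the minimum of its arguments and ⊗ takes their sum. Working out the expression ((-1 ⊕ 2) ⊕ (-3 ⊕ 7)) gives -3.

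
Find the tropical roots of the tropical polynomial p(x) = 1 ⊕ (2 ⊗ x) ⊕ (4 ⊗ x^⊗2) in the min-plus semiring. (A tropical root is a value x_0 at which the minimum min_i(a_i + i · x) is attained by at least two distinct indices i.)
Roots: {-2, -1}

Each tropical root is a break point of the lower envelope of the lines y = a_i + i · x (there are 3 lines, with slopes 0, 1, ..., 2). Only the lines that attain the minimum somewhere contribute to roots; other lines are dominated. Here the surviving (envelope) indices are i = 2, i = 1, i = 0.
Intersections between consecutive envelope lines give the roots: for adjacent envelope indices i < j the intersection is x = (a_i − a_j) / (j − i). Reading off the sorted break points: {-2, -1}.
Verification: at each break x_0, at least two indices attain the minimum of min_i(a_i + i · x_0).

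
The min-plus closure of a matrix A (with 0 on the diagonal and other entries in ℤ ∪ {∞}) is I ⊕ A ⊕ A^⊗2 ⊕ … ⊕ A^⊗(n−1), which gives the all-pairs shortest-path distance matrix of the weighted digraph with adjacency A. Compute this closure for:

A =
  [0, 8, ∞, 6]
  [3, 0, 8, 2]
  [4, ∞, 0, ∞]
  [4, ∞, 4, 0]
Closure =
  [0, 8, 10, 6]
  [3, 0, 6, 2]
  [4, 12, 0, 10]
  [4, 12, 4, 0]

This is the Floyd-Warshall all-pairs shortest-path computation. For each intermediate vertex k = 0, 1, …, 3, update dist[i][j] ← min(dist[i][j], dist[i][k] + dist[k][j]). The final matrix gives, for each (i, j), the minimum total weight of any directed path from i to j (possibly empty when i = j).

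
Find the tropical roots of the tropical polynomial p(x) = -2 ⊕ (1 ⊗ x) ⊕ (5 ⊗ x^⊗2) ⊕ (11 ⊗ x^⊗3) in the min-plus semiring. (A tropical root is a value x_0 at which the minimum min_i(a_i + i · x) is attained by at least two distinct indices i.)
Roots: {-6, -4, -3}

Each tropical root is a break point of the lower envelope of the lines y = a_i + i · x (there are 4 lines, with slopes 0, 1, ..., 3). Only the lines that attain the minimum somewhere contribute to roots; other lines are dominated. Here the surviving (envelope) indices are i = 3, i = 2, i = 1, i = 0.
Intersections between consecutive envelope lines give the roots: for adjacent envelope indices i < j the intersection is x = (a_i − a_j) / (j − i). Reading off the sorted break points: {-6, -4, -3}.
Verification: at each break x_0, at least two indices attain the minimum of min_i(a_i + i · x_0).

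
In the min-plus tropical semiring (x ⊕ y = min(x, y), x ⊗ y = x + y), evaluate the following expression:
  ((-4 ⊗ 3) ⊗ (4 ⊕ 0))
((-4 ⊗ 3) ⊗ (4 ⊕ 0)) = -1

Expand innermost to outermost. Recall ⊕ takes the minimum of its arguments and ⊗ takes their sum. Working out the expression ((-4 ⊗ 3) ⊗ (4 ⊕ 0)) gives -1.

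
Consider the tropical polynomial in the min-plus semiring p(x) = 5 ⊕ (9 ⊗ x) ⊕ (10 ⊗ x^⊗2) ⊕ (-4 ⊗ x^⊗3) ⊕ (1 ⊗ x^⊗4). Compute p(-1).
p(-1) = -7

A tropical monomial a ⊗ x^⊗i evaluates to a + i · x. Evaluating each term at x = -1:
  Term 0 contributes 5 + 0 · -1 = 5
  Term 1 contributes 9 + 1 · -1 = 8
  Term 2 contributes 10 + 2 · -1 = 8
  Term 3 contributes -4 + 3 · -1 = -7
  Term 4 contributes 1 + 4 · -1 = -3
p(-1) = ⊕ of these = min[5, 8, 8, -7, -3] = -7.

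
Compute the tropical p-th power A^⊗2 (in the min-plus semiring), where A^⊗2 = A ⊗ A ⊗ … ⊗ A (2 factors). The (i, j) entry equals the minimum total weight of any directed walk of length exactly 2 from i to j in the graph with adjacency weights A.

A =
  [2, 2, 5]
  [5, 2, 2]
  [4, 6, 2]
A^⊗2 =
  [4, 4, 4]
  [6, 4, 4]
  [6, 6, 4]

Each entry (A^⊗2)_ij equals the minimum over all length-2 walks i = v_0 → v_1 → … → v_2 = j of Σ_t A[v_t][v_{t+1}]. For example, for (i, j) = (0, 2) we minimise over 3 possible intermediate vertex sequences; the minimum is 4, attained along the walk 0 → 1 → 2.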